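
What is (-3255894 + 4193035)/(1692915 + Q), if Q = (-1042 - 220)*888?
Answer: 937141/572259 ≈ 1.6376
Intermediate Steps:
Q = -1120656 (Q = -1262*888 = -1120656)
(-3255894 + 4193035)/(1692915 + Q) = (-3255894 + 4193035)/(1692915 - 1120656) = 937141/572259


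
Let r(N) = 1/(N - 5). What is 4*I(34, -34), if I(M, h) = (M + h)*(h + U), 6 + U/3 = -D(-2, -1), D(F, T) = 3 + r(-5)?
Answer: 0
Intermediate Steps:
r(N) = 1/(-5 + N)
D(F, T) = 29/10 (D(F, T) = 3 + 1/(-5 - 5) = 3 + 1/(-10) = 3 - ⅒ = 29/10)
U = -267/10 (U = -18 + 3*(-1*29/10) = -18 + 3*(-29/10) = -18 - 87/10 = -267/10 ≈ -26.700)
I(M, h) = (-267/10 + h)*(M + h) (I(M, h) = (M + h)*(h - 267/10) = (M + h)*(-267/10 + h) = (-267/10 + h)*(M + h))
4*I(34, -34) = 4*((-34)² - 267/10*34 - 267/10*(-34) + 34*(-34)) = 4*(1156 - 4539/5 + 4539/5 - 1156) = 4*0 = 0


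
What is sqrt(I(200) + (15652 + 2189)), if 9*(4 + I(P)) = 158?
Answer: sqrt(160691)/3 ≈ 133.62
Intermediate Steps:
I(P) = 122/9 (I(P) = -4 + (1/9)*158 = -4 + 158/9 = 122/9)
sqrt(I(200) + (15652 + 2189)) = sqrt(122/9 + (15652 + 2189)) = sqrt(122/9 + 17841) = sqrt(160691/9) = sqrt(160691)/3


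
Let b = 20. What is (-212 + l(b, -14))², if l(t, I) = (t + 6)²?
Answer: 215296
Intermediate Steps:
l(t, I) = (6 + t)²
(-212 + l(b, -14))² = (-212 + (6 + 20)²)² = (-212 + 26²)² = (-212 + 676)² = 464² = 215296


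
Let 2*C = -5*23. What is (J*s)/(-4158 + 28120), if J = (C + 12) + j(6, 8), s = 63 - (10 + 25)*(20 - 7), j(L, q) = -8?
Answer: 10486/11981 ≈ 0.87522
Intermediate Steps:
C = -115/2 (C = (-5*23)/2 = (½)*(-115) = -115/2 ≈ -57.500)
s = -392 (s = 63 - 35*13 = 63 - 1*455 = 63 - 455 = -392)
J = -107/2 (J = (-115/2 + 12) - 8 = -91/2 - 8 = -107/2 ≈ -53.500)
(J*s)/(-4158 + 28120) = (-107/2*(-392))/(-4158 + 28120) = 20972/23962 = 20972*(1/23962) = 10486/11981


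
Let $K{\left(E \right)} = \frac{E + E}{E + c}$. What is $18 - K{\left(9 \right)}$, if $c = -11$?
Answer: $27$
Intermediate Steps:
$K{\left(E \right)} = \frac{2 E}{-11 + E}$ ($K{\left(E \right)} = \frac{E + E}{E - 11} = \frac{2 E}{-11 + E}$)
$18 - K{\left(9 \right)} = 18 - 2 \cdot 9 \frac{1}{-11 + 9} = 18 - 2 \cdot 9 \frac{1}{-2} = 18 - 2 \cdot 9 \left(- \frac{1}{2}\right) = 18 - -9 = 18 + 9 = 27$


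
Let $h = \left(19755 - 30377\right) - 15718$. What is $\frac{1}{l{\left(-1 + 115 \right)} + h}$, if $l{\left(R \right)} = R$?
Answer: $- \frac{1}{26226} \approx -3.813 \cdot 10^{-5}$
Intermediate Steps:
$h = -26340$ ($h = -10622 - 15718 = -26340$)
$\frac{1}{l{\left(-1 + 115 \right)} + h} = \frac{1}{\left(-1 + 115\right) - 26340} = \frac{1}{114 - 26340} = \frac{1}{-26226} = - \frac{1}{26226}$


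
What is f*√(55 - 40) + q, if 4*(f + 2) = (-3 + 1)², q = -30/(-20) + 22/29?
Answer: 131/58 - √15 ≈ -1.6144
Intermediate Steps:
q = 131/58 (q = -30*(-1/20) + 22*(1/29) = 3/2 + 22/29 = 131/58 ≈ 2.2586)
f = -1 (f = -2 + (-3 + 1)²/4 = -2 + (¼)*(-2)² = -2 + (¼)*4 = -2 + 1 = -1)
f*√(55 - 40) + q = -√(55 - 40) + 131/58 = -√15 + 131/58 = 131/58 - √15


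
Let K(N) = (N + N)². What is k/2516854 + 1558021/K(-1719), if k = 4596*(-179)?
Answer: -2901342577681/14874410825388 ≈ -0.19506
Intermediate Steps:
k = -822684
K(N) = 4*N² (K(N) = (2*N)² = 4*N²)
k/2516854 + 1558021/K(-1719) = -822684/2516854 + 1558021/((4*(-1719)²)) = -822684*1/2516854 + 1558021/((4*2954961)) = -411342/1258427 + 1558021/11819844 = -2901342577681/14874410825388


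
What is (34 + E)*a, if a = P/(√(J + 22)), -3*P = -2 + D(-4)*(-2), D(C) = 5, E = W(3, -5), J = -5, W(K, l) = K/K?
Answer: 140*√17/17 ≈ 33.955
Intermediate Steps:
W(K, l) = 1
E = 1
P = 4 (P = -(-2 + 5*(-2))/3 = -(-2 - 10)/3 = -⅓*(-12) = 4)
a = 4*√17/17 (a = 4/(√(-5 + 22)) = 4/(√17) = 4*(√17/17) = 4*√17/17 ≈ 0.97014)
(34 + E)*a = (34 + 1)*(4*√17/17) = 35*(4*√17/17) = 140*√17/17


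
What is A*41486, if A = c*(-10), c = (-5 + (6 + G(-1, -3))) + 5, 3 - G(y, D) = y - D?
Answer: -2904020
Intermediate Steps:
G(y, D) = 3 + D - y (G(y, D) = 3 - (y - D) = 3 + (D - y) = 3 + D - y)
c = 7 (c = (-5 + (6 + (3 - 3 - 1*(-1)))) + 5 = (-5 + (6 + (3 - 3 + 1))) + 5 = (-5 + (6 + 1)) + 5 = (-5 + 7) + 5 = 2 + 5 = 7)
A = -70 (A = 7*(-10) = -70)
A*41486 = -70*41486 = -2904020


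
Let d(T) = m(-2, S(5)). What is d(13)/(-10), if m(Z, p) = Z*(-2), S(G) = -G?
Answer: -⅖ ≈ -0.40000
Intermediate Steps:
m(Z, p) = -2*Z
d(T) = 4 (d(T) = -2*(-2) = 4)
d(13)/(-10) = 4/(-10) = -⅒*4 = -⅖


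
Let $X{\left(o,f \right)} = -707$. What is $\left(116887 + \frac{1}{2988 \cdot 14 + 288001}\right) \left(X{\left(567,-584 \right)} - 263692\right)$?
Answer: $- \frac{10193424848966928}{329833} \approx -3.0905 \cdot 10^{10}$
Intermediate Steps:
$\left(116887 + \frac{1}{2988 \cdot 14 + 288001}\right) \left(X{\left(567,-584 \right)} - 263692\right) = \left(116887 + \frac{1}{2988 \cdot 14 + 288001}\right) \left(-707 - 263692\right) = \left(116887 + \frac{1}{41832 + 288001}\right) \left(-707 - 263692\right) = \left(116887 + \frac{1}{329833}\right) \left(-264399\right) = \frac{38553189872}{329833} \left(-264399\right) = - \frac{10193424848966928}{329833}$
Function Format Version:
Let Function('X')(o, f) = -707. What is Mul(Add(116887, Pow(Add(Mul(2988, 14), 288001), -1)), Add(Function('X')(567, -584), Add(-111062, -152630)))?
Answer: Rational(-10193424848966928, 329833) ≈ -3.0905e+10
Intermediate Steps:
Mul(Add(116887, Pow(Add(Mul(2988, 14), 288001), -1)), Add(Function('X')(567, -584), Add(-111062, -152630))) = Mul(Add(116887, Pow(Add(Mul(2988, 14), 288001), -1)), Add(-707, Add(-111062, -152630))) = Mul(Add(116887, Pow(Add(41832, 288001), -1)), Add(-707, -263692)) = Mul(Add(116887, Pow(329833, -1)), -264399) = Mul(Add(116887, Rational(1, 329833)), -264399) = Mul(Rational(38553189872, 329833), -264399) = Rational(-10193424848966928, 329833)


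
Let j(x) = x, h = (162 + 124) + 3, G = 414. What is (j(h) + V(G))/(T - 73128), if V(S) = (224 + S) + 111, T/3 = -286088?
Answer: -173/155232 ≈ -0.0011145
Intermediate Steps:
T = -858264 (T = 3*(-286088) = -858264)
V(S) = 335 + S
h = 289 (h = 286 + 3 = 289)
(j(h) + V(G))/(T - 73128) = (289 + (335 + 414))/(-858264 - 73128) = (289 + 749)/(-931392) = 1038*(-1/931392) = -173/155232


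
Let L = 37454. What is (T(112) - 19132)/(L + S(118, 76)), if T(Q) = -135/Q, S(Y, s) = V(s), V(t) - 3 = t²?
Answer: -2142919/4842096 ≈ -0.44256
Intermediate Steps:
V(t) = 3 + t²
S(Y, s) = 3 + s²
(T(112) - 19132)/(L + S(118, 76)) = (-135/112 - 19132)/(37454 + (3 + 76²)) = (-135*1/112 - 19132)/(37454 + (3 + 5776)) = (-135/112 - 19132)/(37454 + 5779) = -2142919/112/43233 = -2142919/112*1/43233 = -2142919/4842096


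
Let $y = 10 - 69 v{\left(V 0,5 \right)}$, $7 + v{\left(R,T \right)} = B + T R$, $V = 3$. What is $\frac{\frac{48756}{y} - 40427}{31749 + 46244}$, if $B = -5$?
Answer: $- \frac{16914535}{32679067} \approx -0.5176$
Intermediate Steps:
$v{\left(R,T \right)} = -12 + R T$ ($v{\left(R,T \right)} = -7 + \left(-5 + T R\right) = -7 + \left(-5 + R T\right) = -12 + R T$)
$y = 838$ ($y = 10 - 69 \left(-12 + 3 \cdot 0 \cdot 5\right) = 10 - 69 \left(-12 + 0 \cdot 5\right) = 10 - 69 \left(-12 + 0\right) = 10 - -828 = 10 + 828 = 838$)
$\frac{\frac{48756}{y} - 40427}{31749 + 46244} = \frac{\frac{48756}{838} - 40427}{31749 + 46244} = \frac{48756 \cdot \frac{1}{838} - 40427}{77993} = \left(\frac{24378}{419} - 40427\right) \frac{1}{77993} = \left(- \frac{16914535}{419}\right) \frac{1}{77993} = - \frac{16914535}{32679067}$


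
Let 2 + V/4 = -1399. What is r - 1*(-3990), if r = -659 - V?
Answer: 8935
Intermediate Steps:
V = -5604 (V = -8 + 4*(-1399) = -8 - 5596 = -5604)
r = 4945 (r = -659 - 1*(-5604) = -659 + 5604 = 4945)
r - 1*(-3990) = 4945 - 1*(-3990) = 4945 + 3990 = 8935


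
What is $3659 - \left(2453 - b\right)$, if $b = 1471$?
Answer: $2677$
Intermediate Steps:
$3659 - \left(2453 - b\right) = 3659 - \left(2453 - 1471\right) = 3659 - 982 = 2677$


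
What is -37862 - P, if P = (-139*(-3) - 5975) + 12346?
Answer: -44650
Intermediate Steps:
P = 6788 (P = (417 - 5975) + 12346 = -5558 + 12346 = 6788)
-37862 - P = -37862 - 1*6788 = -37862 - 6788 = -44650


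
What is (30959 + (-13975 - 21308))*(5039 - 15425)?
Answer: 44909064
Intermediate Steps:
(30959 + (-13975 - 21308))*(5039 - 15425) = (30959 - 35283)*(-10386) = -4324*(-10386) = 44909064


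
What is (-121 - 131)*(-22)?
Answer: 5544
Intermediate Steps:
(-121 - 131)*(-22) = -252*(-22) = 5544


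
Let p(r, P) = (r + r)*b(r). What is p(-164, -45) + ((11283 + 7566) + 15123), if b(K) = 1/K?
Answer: 33974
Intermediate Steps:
p(r, P) = 2 (p(r, P) = (r + r)/r = (2*r)/r = 2)
p(-164, -45) + ((11283 + 7566) + 15123) = 2 + ((11283 + 7566) + 15123) = 2 + (18849 + 15123) = 2 + 33972 = 33974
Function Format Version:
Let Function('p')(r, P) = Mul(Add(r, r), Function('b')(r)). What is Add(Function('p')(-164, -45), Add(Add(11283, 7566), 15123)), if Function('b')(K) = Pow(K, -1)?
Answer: 33974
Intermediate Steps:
Function('p')(r, P) = 2 (Function('p')(r, P) = Mul(Add(r, r), Pow(r, -1)) = Mul(Mul(2, r), Pow(r, -1)) = 2)
Add(Function('p')(-164, -45), Add(Add(11283, 7566), 15123)) = Add(2, Add(Add(11283, 7566), 15123)) = Add(2, Add(18849, 15123)) = Add(2, 33972) = 33974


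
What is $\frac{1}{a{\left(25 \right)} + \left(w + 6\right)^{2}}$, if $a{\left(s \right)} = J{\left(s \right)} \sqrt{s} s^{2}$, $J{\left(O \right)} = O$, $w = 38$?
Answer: $\frac{1}{80061} \approx 1.249 \cdot 10^{-5}$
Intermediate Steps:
$a{\left(s \right)} = s^{\frac{7}{2}}$ ($a{\left(s \right)} = s \sqrt{s} s^{2} = s^{\frac{3}{2}} s^{2} = s^{\frac{7}{2}}$)
$\frac{1}{a{\left(25 \right)} + \left(w + 6\right)^{2}} = \frac{1}{25^{\frac{7}{2}} + \left(38 + 6\right)^{2}} = \frac{1}{78125 + 44^{2}} = \frac{1}{78125 + 1936} = \frac{1}{80061}$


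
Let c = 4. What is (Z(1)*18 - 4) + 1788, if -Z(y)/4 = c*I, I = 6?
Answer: 56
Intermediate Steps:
Z(y) = -96 (Z(y) = -16*6 = -4*24 = -96)
(Z(1)*18 - 4) + 1788 = (-96*18 - 4) + 1788 = (-1728 - 4) + 1788 = -1732 + 1788 = 56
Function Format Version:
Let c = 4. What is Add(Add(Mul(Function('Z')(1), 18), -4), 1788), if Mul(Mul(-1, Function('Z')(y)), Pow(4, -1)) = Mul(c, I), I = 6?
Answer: 56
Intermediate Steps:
Function('Z')(y) = -96 (Function('Z')(y) = Mul(-4, Mul(4, 6)) = Mul(-4, 24) = -96)
Add(Add(Mul(Function('Z')(1), 18), -4), 1788) = Add(Add(Mul(-96, 18), -4), 1788) = Add(Add(-1728, -4), 1788) = Add(-1732, 1788) = 56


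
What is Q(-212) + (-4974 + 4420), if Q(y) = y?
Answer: -766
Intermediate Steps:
Q(-212) + (-4974 + 4420) = -212 + (-4974 + 4420) = -212 - 554 = -766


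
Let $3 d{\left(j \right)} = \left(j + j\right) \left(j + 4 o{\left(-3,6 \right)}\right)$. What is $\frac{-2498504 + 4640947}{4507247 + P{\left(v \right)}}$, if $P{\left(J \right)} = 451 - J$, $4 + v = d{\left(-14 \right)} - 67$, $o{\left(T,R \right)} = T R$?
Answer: $\frac{6427329}{13520899} \approx 0.47536$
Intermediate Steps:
$o{\left(T,R \right)} = R T$
$d{\left(j \right)} = \frac{2 j \left(-72 + j\right)}{3}$ ($d{\left(j \right)} = \frac{\left(j + j\right) \left(j + 4 \cdot 6 \left(-3\right)\right)}{3} = \frac{2 j \left(j + 4 \left(-18\right)\right)}{3} = \frac{2 j \left(j - 72\right)}{3} = \frac{2 j \left(-72 + j\right)}{3}$)
$v = \frac{2195}{3}$ ($v = -4 - \left(67 + \frac{28 \left(-72 - 14\right)}{3}\right) = -4 - \left(67 + \frac{28}{3} \left(-86\right)\right) = -4 + \left(\frac{2408}{3} - 67\right) = -4 + \frac{2207}{3} = \frac{2195}{3} \approx 731.67$)
$\frac{-2498504 + 4640947}{4507247 + P{\left(v \right)}} = \frac{-2498504 + 4640947}{4507247 + \left(451 - \frac{2195}{3}\right)} = \frac{2142443}{4507247 + \left(451 - \frac{2195}{3}\right)} = \frac{2142443}{4507247 - \frac{842}{3}} = \frac{2142443}{\frac{13520899}{3}} = 2142443 \cdot \frac{3}{13520899} = \frac{6427329}{13520899}$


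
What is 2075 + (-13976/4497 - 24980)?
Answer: -103017761/4497 ≈ -22908.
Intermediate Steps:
2075 + (-13976/4497 - 24980) = 2075 - 112349036/4497 = -103017761/4497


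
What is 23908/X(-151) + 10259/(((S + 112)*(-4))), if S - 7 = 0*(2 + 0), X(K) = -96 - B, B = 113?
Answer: -13524339/99484 ≈ -135.94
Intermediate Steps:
X(K) = -209 (X(K) = -96 - 1*113 = -96 - 113 = -209)
S = 7 (S = 7 + 0*(2 + 0) = 7 + 0*2 = 7 + 0 = 7)
23908/X(-151) + 10259/(((S + 112)*(-4))) = 23908/(-209) + 10259/(((7 + 112)*(-4))) = 23908*(-1/209) + 10259/((119*(-4))) = -23908/209 + 10259/(-476) = -23908/209 + 10259*(-1/476) = -23908/209 - 10259/476 = -13524339/99484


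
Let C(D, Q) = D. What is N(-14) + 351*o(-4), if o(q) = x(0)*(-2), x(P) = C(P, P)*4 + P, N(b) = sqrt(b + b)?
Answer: 2*I*sqrt(7) ≈ 5.2915*I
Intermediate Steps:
N(b) = sqrt(2)*sqrt(b) (N(b) = sqrt(2*b) = sqrt(2)*sqrt(b))
x(P) = 5*P (x(P) = P*4 + P = 4*P + P = 5*P)
o(q) = 0 (o(q) = (5*0)*(-2) = 0*(-2) = 0)
N(-14) + 351*o(-4) = sqrt(2)*sqrt(-14) + 351*0 = sqrt(2)*(I*sqrt(14)) + 0 = 2*I*sqrt(7) + 0 = 2*I*sqrt(7)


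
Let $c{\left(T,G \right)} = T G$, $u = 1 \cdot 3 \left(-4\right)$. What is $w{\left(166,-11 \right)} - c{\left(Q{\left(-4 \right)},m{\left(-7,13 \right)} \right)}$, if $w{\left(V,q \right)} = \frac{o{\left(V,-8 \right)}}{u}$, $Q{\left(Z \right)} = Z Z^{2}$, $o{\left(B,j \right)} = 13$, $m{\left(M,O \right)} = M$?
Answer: $- \frac{5389}{12} \approx -449.08$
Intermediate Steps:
$u = -12$ ($u = 3 \left(-4\right) = -12$)
$Q{\left(Z \right)} = Z^{3}$
$c{\left(T,G \right)} = G T$
$w{\left(V,q \right)} = - \frac{13}{12}$ ($w{\left(V,q \right)} = \frac{13}{-12} = 13 \left(- \frac{1}{12}\right) = - \frac{13}{12}$)
$w{\left(166,-11 \right)} - c{\left(Q{\left(-4 \right)},m{\left(-7,13 \right)} \right)} = - \frac{13}{12} - - 7 \left(-4\right)^{3} = - \frac{13}{12} - \left(-7\right) \left(-64\right) = - \frac{13}{12} - 448 = - \frac{5389}{12}$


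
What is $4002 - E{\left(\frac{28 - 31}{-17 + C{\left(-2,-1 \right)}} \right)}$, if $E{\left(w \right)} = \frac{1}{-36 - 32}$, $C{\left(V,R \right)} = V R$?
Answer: $\frac{272137}{68} \approx 4002.0$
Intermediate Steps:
$C{\left(V,R \right)} = R V$
$E{\left(w \right)} = - \frac{1}{68}$ ($E{\left(w \right)} = \frac{1}{-68} = - \frac{1}{68}$)
$4002 - E{\left(\frac{28 - 31}{-17 + C{\left(-2,-1 \right)}} \right)} = 4002 - - \frac{1}{68} = 4002 + \frac{1}{68} = \frac{272137}{68}$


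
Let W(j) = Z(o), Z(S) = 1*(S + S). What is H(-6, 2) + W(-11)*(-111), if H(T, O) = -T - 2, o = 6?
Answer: -1328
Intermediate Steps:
Z(S) = 2*S (Z(S) = 1*(2*S) = 2*S)
W(j) = 12 (W(j) = 2*6 = 12)
H(T, O) = -2 - T
H(-6, 2) + W(-11)*(-111) = (-2 - 1*(-6)) + 12*(-111) = (-2 + 6) - 1332 = 4 - 1332 = -1328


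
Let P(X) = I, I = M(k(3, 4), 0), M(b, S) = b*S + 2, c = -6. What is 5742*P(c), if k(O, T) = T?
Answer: 11484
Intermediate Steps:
M(b, S) = 2 + S*b (M(b, S) = S*b + 2 = 2 + S*b)
I = 2 (I = 2 + 0*4 = 2 + 0 = 2)
P(X) = 2
5742*P(c) = 5742*2 = 11484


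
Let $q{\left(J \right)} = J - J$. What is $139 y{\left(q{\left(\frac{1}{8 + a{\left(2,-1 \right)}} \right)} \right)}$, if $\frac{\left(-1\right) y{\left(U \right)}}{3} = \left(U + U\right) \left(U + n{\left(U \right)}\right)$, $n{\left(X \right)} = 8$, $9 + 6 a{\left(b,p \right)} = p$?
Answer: $0$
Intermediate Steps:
$a{\left(b,p \right)} = - \frac{3}{2} + \frac{p}{6}$
$q{\left(J \right)} = 0$
$y{\left(U \right)} = - 6 U \left(8 + U\right)$ ($y{\left(U \right)} = - 3 \left(U + U\right) \left(U + 8\right) = - 3 \cdot 2 U \left(8 + U\right) = - 6 U \left(8 + U\right)$)
$139 y{\left(q{\left(\frac{1}{8 + a{\left(2,-1 \right)}} \right)} \right)} = 139 \left(\left(-6\right) 0 \left(8 + 0\right)\right) = 139 \left(\left(-6\right) 0 \cdot 8\right) = 139 \cdot 0 = 0$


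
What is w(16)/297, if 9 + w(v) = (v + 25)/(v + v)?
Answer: -247/9504 ≈ -0.025989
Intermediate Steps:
w(v) = -9 + (25 + v)/(2*v) (w(v) = -9 + (v + 25)/(v + v) = -9 + (25 + v)/((2*v)) = -9 + (25 + v)*(1/(2*v)) = -9 + (25 + v)/(2*v))
w(16)/297 = ((½)*(25 - 17*16)/16)/297 = ((½)*(1/16)*(25 - 272))*(1/297) = ((½)*(1/16)*(-247))*(1/297) = -247/32*1/297 = -247/9504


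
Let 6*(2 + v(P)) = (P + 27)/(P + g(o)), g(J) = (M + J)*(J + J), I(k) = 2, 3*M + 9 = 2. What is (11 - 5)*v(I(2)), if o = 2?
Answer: 63/2 ≈ 31.500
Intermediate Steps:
M = -7/3 (M = -3 + (⅓)*2 = -3 + ⅔ = -7/3 ≈ -2.3333)
g(J) = 2*J*(-7/3 + J) (g(J) = (-7/3 + J)*(J + J) = (-7/3 + J)*(2*J) = 2*J*(-7/3 + J))
v(P) = -2 + (27 + P)/(6*(-4/3 + P)) (v(P) = -2 + ((P + 27)/(P + (⅔)*2*(-7 + 3*2)))/6 = -2 + ((27 + P)/(P + (⅔)*2*(-7 + 6)))/6 = -2 + ((27 + P)/(P + (⅔)*2*(-1)))/6 = -2 + ((27 + P)/(P - 4/3))/6 = -2 + ((27 + P)/(-4/3 + P))/6 = -2 + (27 + P)/(6*(-4/3 + P)))
(11 - 5)*v(I(2)) = (11 - 5)*((43 - 11*2)/(2*(-4 + 3*2))) = 6*((43 - 22)/(2*(-4 + 6))) = 6*((½)*21/2) = 6*((½)*(½)*21) = 6*(21/4) = 63/2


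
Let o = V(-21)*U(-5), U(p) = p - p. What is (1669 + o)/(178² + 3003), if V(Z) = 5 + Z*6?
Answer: 1669/34687 ≈ 0.048116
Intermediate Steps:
U(p) = 0
V(Z) = 5 + 6*Z
o = 0 (o = (5 + 6*(-21))*0 = (5 - 126)*0 = -121*0 = 0)
(1669 + o)/(178² + 3003) = (1669 + 0)/(178² + 3003) = 1669/(31684 + 3003) = 1669/34687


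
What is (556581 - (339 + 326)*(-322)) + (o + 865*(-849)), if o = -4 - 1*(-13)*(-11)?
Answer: 36179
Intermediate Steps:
o = -147 (o = -4 + 13*(-11) = -4 - 143 = -147)
(556581 - (339 + 326)*(-322)) + (o + 865*(-849)) = (556581 - (339 + 326)*(-322)) + (-147 + 865*(-849)) = (556581 - 665*(-322)) + (-147 - 734385) = (556581 - 1*(-214130)) - 734532 = (556581 + 214130) - 734532 = 770711 - 734532 = 36179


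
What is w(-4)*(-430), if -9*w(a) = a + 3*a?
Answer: -6880/9 ≈ -764.44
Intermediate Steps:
w(a) = -4*a/9 (w(a) = -(a + 3*a)/9 = -4*a/9)
w(-4)*(-430) = -4/9*(-4)*(-430) = (16/9)*(-430) = -6880/9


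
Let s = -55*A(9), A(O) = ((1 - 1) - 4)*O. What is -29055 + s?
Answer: -27075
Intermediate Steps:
A(O) = -4*O (A(O) = (0 - 4)*O = -4*O)
s = 1980 (s = -(-220)*9 = -55*(-36) = 1980)
-29055 + s = -29055 + 1980 = -27075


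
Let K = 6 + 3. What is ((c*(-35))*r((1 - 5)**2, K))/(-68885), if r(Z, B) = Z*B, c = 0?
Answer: 0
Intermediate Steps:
K = 9
r(Z, B) = B*Z
((c*(-35))*r((1 - 5)**2, K))/(-68885) = ((0*(-35))*(9*(1 - 5)**2))/(-68885) = (0*(9*(-4)**2))*(-1/68885) = (0*(9*16))*(-1/68885) = (0*144)*(-1/68885) = 0*(-1/68885) = 0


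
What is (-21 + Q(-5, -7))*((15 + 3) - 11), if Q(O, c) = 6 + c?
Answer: -154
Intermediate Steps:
(-21 + Q(-5, -7))*((15 + 3) - 11) = (-21 + (6 - 7))*((15 + 3) - 11) = (-21 - 1)*(18 - 11) = -22*7 = -154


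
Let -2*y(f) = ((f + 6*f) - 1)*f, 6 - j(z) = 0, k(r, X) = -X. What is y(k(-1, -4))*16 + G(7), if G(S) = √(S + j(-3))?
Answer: -864 + √13 ≈ -860.39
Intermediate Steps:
j(z) = 6 (j(z) = 6 - 1*0 = 6 + 0 = 6)
G(S) = √(6 + S) (G(S) = √(S + 6) = √(6 + S))
y(f) = -f*(-1 + 7*f)/2 (y(f) = -((f + 6*f) - 1)*f/2 = -(7*f - 1)*f/2 = -(-1 + 7*f)*f/2 = -f*(-1 + 7*f)/2)
y(k(-1, -4))*16 + G(7) = ((-1*(-4))*(1 - (-7)*(-4))/2)*16 + √(6 + 7) = ((½)*4*(1 - 7*4))*16 + √13 = ((½)*4*(1 - 28))*16 + √13 = ((½)*4*(-27))*16 + √13 = -54*16 + √13 = -864 + √13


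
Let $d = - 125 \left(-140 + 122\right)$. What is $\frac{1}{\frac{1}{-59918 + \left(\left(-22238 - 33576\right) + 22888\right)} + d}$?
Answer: $\frac{92844}{208898999} \approx 0.00044444$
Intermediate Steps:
$d = 2250$ ($d = \left(-125\right) \left(-18\right) = 2250$)
$\frac{1}{\frac{1}{-59918 + \left(\left(-22238 - 33576\right) + 22888\right)} + d} = \frac{1}{\frac{1}{-59918 + \left(\left(-22238 - 33576\right) + 22888\right)} + 2250} = \frac{1}{\frac{1}{-59918 + \left(-55814 + 22888\right)} + 2250} = \frac{1}{\frac{1}{-59918 - 32926} + 2250} = \frac{1}{\frac{1}{-92844} + 2250} = \frac{1}{- \frac{1}{92844} + 2250} = \frac{1}{\frac{208898999}{92844}} = \frac{92844}{208898999}$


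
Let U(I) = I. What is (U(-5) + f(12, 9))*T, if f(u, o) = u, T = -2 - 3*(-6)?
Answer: 112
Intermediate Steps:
T = 16 (T = -2 + 18 = 16)
(U(-5) + f(12, 9))*T = (-5 + 12)*16 = 7*16 = 112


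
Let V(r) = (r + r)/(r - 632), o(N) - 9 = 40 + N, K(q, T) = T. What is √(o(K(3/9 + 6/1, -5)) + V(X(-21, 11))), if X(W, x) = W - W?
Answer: 2*√11 ≈ 6.6332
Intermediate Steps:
o(N) = 49 + N (o(N) = 9 + (40 + N) = 49 + N)
X(W, x) = 0
V(r) = 2*r/(-632 + r) (V(r) = (2*r)/(-632 + r) = 2*r/(-632 + r))
√(o(K(3/9 + 6/1, -5)) + V(X(-21, 11))) = √((49 - 5) + 2*0/(-632 + 0)) = √(44 + 2*0/(-632)) = √(44 + 2*0*(-1/632)) = √(44 + 0) = √44 = 2*√11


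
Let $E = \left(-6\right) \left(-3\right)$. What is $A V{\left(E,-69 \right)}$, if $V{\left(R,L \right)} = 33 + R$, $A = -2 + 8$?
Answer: $306$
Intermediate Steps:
$E = 18$
$A = 6$
$A V{\left(E,-69 \right)} = 6 \left(33 + 18\right) = 6 \cdot 51 = 306$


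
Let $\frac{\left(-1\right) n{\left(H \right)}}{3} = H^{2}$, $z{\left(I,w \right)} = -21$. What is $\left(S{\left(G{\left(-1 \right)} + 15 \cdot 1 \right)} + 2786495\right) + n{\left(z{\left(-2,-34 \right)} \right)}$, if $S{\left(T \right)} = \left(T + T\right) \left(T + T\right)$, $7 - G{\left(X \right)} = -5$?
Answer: $2788088$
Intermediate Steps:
$G{\left(X \right)} = 12$ ($G{\left(X \right)} = 7 - -5 = 7 + 5 = 12$)
$S{\left(T \right)} = 4 T^{2}$ ($S{\left(T \right)} = 2 T 2 T = 4 T^{2}$)
$n{\left(H \right)} = - 3 H^{2}$
$\left(S{\left(G{\left(-1 \right)} + 15 \cdot 1 \right)} + 2786495\right) + n{\left(z{\left(-2,-34 \right)} \right)} = \left(4 \left(12 + 15 \cdot 1\right)^{2} + 2786495\right) - 3 \left(-21\right)^{2} = \left(4 \left(12 + 15\right)^{2} + 2786495\right) - 1323 = \left(4 \cdot 27^{2} + 2786495\right) - 1323 = \left(4 \cdot 729 + 2786495\right) - 1323 = \left(2916 + 2786495\right) - 1323 = 2789411 - 1323 = 2788088$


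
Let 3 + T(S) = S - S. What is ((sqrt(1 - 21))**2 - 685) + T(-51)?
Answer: -708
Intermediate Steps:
T(S) = -3 (T(S) = -3 + (S - S) = -3 + 0 = -3)
((sqrt(1 - 21))**2 - 685) + T(-51) = ((sqrt(1 - 21))**2 - 685) - 3 = ((sqrt(-20))**2 - 685) - 3 = ((2*I*sqrt(5))**2 - 685) - 3 = (-20 - 685) - 3 = -705 - 3 = -708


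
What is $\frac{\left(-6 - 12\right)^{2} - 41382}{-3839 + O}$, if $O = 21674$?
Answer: $- \frac{13686}{5945} \approx -2.3021$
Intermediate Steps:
$\frac{\left(-6 - 12\right)^{2} - 41382}{-3839 + O} = \frac{\left(-6 - 12\right)^{2} - 41382}{-3839 + 21674} = \frac{\left(-18\right)^{2} - 41382}{17835} = \left(324 - 41382\right) \frac{1}{17835} = \left(-41058\right) \frac{1}{17835} = - \frac{13686}{5945}$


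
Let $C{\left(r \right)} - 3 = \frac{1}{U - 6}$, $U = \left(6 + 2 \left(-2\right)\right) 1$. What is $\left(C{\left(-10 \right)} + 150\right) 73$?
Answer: $\frac{44603}{4} \approx 11151.0$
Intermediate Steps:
$U = 2$ ($U = \left(6 - 4\right) 1 = 2 \cdot 1 = 2$)
$C{\left(r \right)} = \frac{11}{4}$ ($C{\left(r \right)} = 3 + \frac{1}{2 - 6} = 3 + \frac{1}{-4} = 3 - \frac{1}{4} = \frac{11}{4}$)
$\left(C{\left(-10 \right)} + 150\right) 73 = \left(\frac{11}{4} + 150\right) 73 = \frac{611}{4} \cdot 73 = \frac{44603}{4}$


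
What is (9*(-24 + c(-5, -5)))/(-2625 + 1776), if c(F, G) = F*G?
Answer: -3/283 ≈ -0.010601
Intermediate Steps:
(9*(-24 + c(-5, -5)))/(-2625 + 1776) = (9*(-24 - 5*(-5)))/(-2625 + 1776) = (9*(-24 + 25))/(-849) = (9*1)*(-1/849) = 9*(-1/849) = -3/283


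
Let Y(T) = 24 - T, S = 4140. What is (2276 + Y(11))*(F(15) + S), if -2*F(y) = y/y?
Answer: 18950631/2 ≈ 9.4753e+6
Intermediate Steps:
F(y) = -½ (F(y) = -y/(2*y) = -½*1 = -½)
(2276 + Y(11))*(F(15) + S) = (2276 + (24 - 1*11))*(-½ + 4140) = (2276 + (24 - 11))*(8279/2) = (2276 + 13)*(8279/2) = 2289*(8279/2) = 18950631/2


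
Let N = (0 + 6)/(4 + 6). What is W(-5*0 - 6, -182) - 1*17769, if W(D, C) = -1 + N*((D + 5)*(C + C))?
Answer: -87758/5 ≈ -17552.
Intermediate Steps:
N = 3/5 (N = 6/10 = 6*(1/10) = 3/5 ≈ 0.60000)
W(D, C) = -1 + 6*C*(5 + D)/5 (W(D, C) = -1 + 3*((D + 5)*(C + C))/5 = -1 + 3*((5 + D)*(2*C))/5 = -1 + 3*(2*C*(5 + D))/5 = -1 + 6*C*(5 + D)/5)
W(-5*0 - 6, -182) - 1*17769 = (-1 + 6*(-182) + (6/5)*(-182)*(-5*0 - 6)) - 1*17769 = (-1 - 1092 + (6/5)*(-182)*(0 - 6)) - 17769 = (-1 - 1092 + (6/5)*(-182)*(-6)) - 17769 = (-1 - 1092 + 6552/5) - 17769 = 1087/5 - 17769 = -87758/5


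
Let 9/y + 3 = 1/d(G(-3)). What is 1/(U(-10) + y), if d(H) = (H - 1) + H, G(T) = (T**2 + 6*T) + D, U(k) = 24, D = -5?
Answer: 88/1851 ≈ 0.047542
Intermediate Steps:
G(T) = -5 + T**2 + 6*T (G(T) = (T**2 + 6*T) - 5 = -5 + T**2 + 6*T)
d(H) = -1 + 2*H (d(H) = (-1 + H) + H = -1 + 2*H)
y = -261/88 (y = 9/(-3 + 1/(-1 + 2*(-5 + (-3)**2 + 6*(-3)))) = 9/(-3 + 1/(-1 + 2*(-5 + 9 - 18))) = 9/(-3 + 1/(-1 + 2*(-14))) = 9/(-3 + 1/(-1 - 28)) = 9/(-3 + 1/(-29)) = 9/(-3 - 1/29) = 9/(-88/29) = 9*(-29/88) = -261/88 ≈ -2.9659)
1/(U(-10) + y) = 1/(24 - 261/88) = 1/(1851/88) = 88/1851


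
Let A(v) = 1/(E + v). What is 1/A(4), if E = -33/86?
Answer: 311/86 ≈ 3.6163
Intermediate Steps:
E = -33/86 (E = -33*1/86 = -33/86 ≈ -0.38372)
A(v) = 1/(-33/86 + v)
1/A(4) = 1/(86/(-33 + 86*4)) = 1/(86/(-33 + 344)) = 1/(86/311) = 311/86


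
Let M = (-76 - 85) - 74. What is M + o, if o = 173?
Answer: -62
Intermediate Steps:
M = -235 (M = -161 - 74 = -235)
M + o = -235 + 173 = -62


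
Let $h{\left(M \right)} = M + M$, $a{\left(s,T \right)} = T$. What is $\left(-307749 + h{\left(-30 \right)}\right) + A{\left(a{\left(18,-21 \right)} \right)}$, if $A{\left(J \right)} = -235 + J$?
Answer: $-308065$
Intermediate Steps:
$h{\left(M \right)} = 2 M$
$\left(-307749 + h{\left(-30 \right)}\right) + A{\left(a{\left(18,-21 \right)} \right)} = \left(-307749 + 2 \left(-30\right)\right) - 256 = \left(-307749 - 60\right) - 256 = -307809 - 256 = -308065$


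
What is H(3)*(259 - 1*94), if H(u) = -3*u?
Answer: -1485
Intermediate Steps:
H(3)*(259 - 1*94) = (-3*3)*(259 - 1*94) = -9*(259 - 94) = -9*165 = -1485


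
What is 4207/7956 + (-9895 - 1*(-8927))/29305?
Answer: 115584727/233150580 ≈ 0.49575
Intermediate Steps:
4207/7956 + (-9895 - 1*(-8927))/29305 = 4207*(1/7956) + (-9895 + 8927)*(1/29305) = 4207/7956 - 968*1/29305 = 4207/7956 - 968/29305 = 115584727/233150580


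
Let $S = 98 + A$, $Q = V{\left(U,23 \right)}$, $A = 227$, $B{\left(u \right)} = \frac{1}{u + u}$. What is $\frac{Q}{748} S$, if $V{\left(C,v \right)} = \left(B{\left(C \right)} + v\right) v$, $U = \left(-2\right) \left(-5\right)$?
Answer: $\frac{689195}{2992} \approx 230.35$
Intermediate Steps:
$B{\left(u \right)} = \frac{1}{2 u}$
$U = 10$
$V{\left(C,v \right)} = v \left(v + \frac{1}{2 C}\right)$ ($V{\left(C,v \right)} = \left(\frac{1}{2 C} + v\right) v = \left(v + \frac{1}{2 C}\right) v = v \left(v + \frac{1}{2 C}\right)$)
$Q = \frac{10603}{20}$ ($Q = 23^{2} + \frac{1}{2} \cdot 23 \cdot \frac{1}{10} = 529 + \frac{1}{2} \cdot 23 \cdot \frac{1}{10} = 529 + \frac{23}{20} = \frac{10603}{20} \approx 530.15$)
$S = 325$ ($S = 98 + 227 = 325$)
$\frac{Q}{748} S = \frac{10603}{20 \cdot 748} \cdot 325 = \frac{10603}{20} \cdot \frac{1}{748} \cdot 325 = \frac{10603}{14960} \cdot 325 = \frac{689195}{2992}$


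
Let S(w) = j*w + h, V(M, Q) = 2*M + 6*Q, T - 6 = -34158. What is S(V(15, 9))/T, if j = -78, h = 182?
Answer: 3185/17076 ≈ 0.18652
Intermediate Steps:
T = -34152 (T = 6 - 34158 = -34152)
S(w) = 182 - 78*w (S(w) = -78*w + 182 = 182 - 78*w)
S(V(15, 9))/T = (182 - 78*(2*15 + 6*9))/(-34152) = (182 - 78*(30 + 54))*(-1/34152) = (182 - 78*84)*(-1/34152) = (182 - 6552)*(-1/34152) = -6370*(-1/34152) = 3185/17076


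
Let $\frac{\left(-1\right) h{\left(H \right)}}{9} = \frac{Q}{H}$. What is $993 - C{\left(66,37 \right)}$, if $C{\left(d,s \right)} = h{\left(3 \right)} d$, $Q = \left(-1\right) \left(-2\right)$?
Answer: $1389$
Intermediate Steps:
$Q = 2$
$h{\left(H \right)} = - \frac{18}{H}$ ($h{\left(H \right)} = - 9 \frac{2}{H} = - \frac{18}{H}$)
$C{\left(d,s \right)} = - 6 d$ ($C{\left(d,s \right)} = - \frac{18}{3} d = \left(-18\right) \frac{1}{3} d = - 6 d$)
$993 - C{\left(66,37 \right)} = 993 - \left(-6\right) 66 = 993 - -396 = 993 + 396 = 1389$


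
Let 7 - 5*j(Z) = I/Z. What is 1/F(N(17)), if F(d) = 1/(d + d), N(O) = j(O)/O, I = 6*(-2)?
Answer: 262/1445 ≈ 0.18131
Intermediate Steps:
I = -12
j(Z) = 7/5 + 12/(5*Z) (j(Z) = 7/5 - (-12)/(5*Z) = 7/5 + 12/(5*Z))
N(O) = (12 + 7*O)/(5*O**2) (N(O) = ((12 + 7*O)/(5*O))/O = (12 + 7*O)/(5*O**2))
F(d) = 1/(2*d)
1/F(N(17)) = 1/(1/(2*(((1/5)*(12 + 7*17)/17**2)))) = 1/(1/(2*(((1/5)*(1/289)*(12 + 119))))) = 1/(1/(2*(((1/5)*(1/289)*131)))) = 1/(1/(2*(131/1445))) = 1/((1/2)*(1445/131)) = 1/(1445/262) = 262/1445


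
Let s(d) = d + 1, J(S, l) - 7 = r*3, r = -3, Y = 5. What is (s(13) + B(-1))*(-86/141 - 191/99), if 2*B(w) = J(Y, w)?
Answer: -153595/4653 ≈ -33.010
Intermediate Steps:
J(S, l) = -2 (J(S, l) = 7 - 3*3 = 7 - 9 = -2)
B(w) = -1 (B(w) = (½)*(-2) = -1)
s(d) = 1 + d
(s(13) + B(-1))*(-86/141 - 191/99) = ((1 + 13) - 1)*(-86/141 - 191/99) = (14 - 1)*(-86*1/141 - 191*1/99) = 13*(-86/141 - 191/99) = 13*(-11815/4653) = -153595/4653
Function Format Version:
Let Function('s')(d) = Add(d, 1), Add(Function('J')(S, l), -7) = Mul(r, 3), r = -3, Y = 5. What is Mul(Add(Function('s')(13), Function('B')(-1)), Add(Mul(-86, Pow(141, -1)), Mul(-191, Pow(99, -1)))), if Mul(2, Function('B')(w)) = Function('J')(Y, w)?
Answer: Rational(-153595, 4653) ≈ -33.010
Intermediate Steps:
Function('J')(S, l) = -2 (Function('J')(S, l) = Add(7, Mul(-3, 3)) = Add(7, -9) = -2)
Function('B')(w) = -1 (Function('B')(w) = Mul(Rational(1, 2), -2) = -1)
Function('s')(d) = Add(1, d)
Mul(Add(Function('s')(13), Function('B')(-1)), Add(Mul(-86, Pow(141, -1)), Mul(-191, Pow(99, -1)))) = Mul(Add(Add(1, 13), -1), Add(Mul(-86, Pow(141, -1)), Mul(-191, Pow(99, -1)))) = Mul(Add(14, -1), Add(Mul(-86, Rational(1, 141)), Mul(-191, Rational(1, 99)))) = Mul(13, Add(Rational(-86, 141), Rational(-191, 99))) = Mul(13, Rational(-11815, 4653)) = Rational(-153595, 4653)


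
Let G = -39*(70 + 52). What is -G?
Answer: 4758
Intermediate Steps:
G = -4758 (G = -39*122 = -4758)
-G = -1*(-4758) = 4758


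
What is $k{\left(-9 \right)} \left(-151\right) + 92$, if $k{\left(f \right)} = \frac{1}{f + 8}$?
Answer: $243$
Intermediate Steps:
$k{\left(f \right)} = \frac{1}{8 + f}$
$k{\left(-9 \right)} \left(-151\right) + 92 = \frac{1}{8 - 9} \left(-151\right) + 92 = \frac{1}{-1} \left(-151\right) + 92 = \left(-1\right) \left(-151\right) + 92 = 151 + 92 = 243$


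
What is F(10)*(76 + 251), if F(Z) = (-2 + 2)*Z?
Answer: 0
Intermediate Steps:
F(Z) = 0 (F(Z) = 0*Z = 0)
F(10)*(76 + 251) = 0*(76 + 251) = 0*327 = 0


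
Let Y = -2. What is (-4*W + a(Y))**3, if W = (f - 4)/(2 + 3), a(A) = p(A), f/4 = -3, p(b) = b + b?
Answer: 85184/125 ≈ 681.47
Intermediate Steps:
p(b) = 2*b
f = -12 (f = 4*(-3) = -12)
a(A) = 2*A
W = -16/5 (W = (-12 - 4)/(2 + 3) = -16/5 ≈ -3.2000)
(-4*W + a(Y))**3 = (-4*(-16/5) + 2*(-2))**3 = (64/5 - 4)**3 = (44/5)**3 = 85184/125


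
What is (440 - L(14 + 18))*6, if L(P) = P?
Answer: 2448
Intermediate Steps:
(440 - L(14 + 18))*6 = (440 - (14 + 18))*6 = (440 - 1*32)*6 = (440 - 32)*6 = 408*6 = 2448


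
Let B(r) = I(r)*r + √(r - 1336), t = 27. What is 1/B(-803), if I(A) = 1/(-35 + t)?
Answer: 6424/781705 - 64*I*√2139/781705 ≈ 0.0082179 - 0.0037865*I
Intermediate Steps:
I(A) = -⅛ (I(A) = 1/(-35 + 27) = 1/(-8) = -⅛)
B(r) = √(-1336 + r) - r/8 (B(r) = -r/8 + √(r - 1336) = -r/8 + √(-1336 + r) = √(-1336 + r) - r/8)
1/B(-803) = 1/(√(-1336 - 803) - ⅛*(-803)) = 1/(√(-2139) + 803/8) = 1/(I*√2139 + 803/8) = 1/(803/8 + I*√2139)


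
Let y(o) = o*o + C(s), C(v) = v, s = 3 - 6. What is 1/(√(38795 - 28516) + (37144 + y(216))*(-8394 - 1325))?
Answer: -814423043/663284892969369570 - √10279/663284892969369570 ≈ -1.2279e-9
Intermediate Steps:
s = -3
y(o) = -3 + o² (y(o) = o*o - 3 = o² - 3 = -3 + o²)
1/(√(38795 - 28516) + (37144 + y(216))*(-8394 - 1325)) = 1/(√(38795 - 28516) + (37144 + (-3 + 216²))*(-8394 - 1325)) = 1/(√10279 + (37144 + (-3 + 46656))*(-9719)) = 1/(√10279 + (37144 + 46653)*(-9719)) = 1/(√10279 + 83797*(-9719)) = 1/(√10279 - 814423043) = 1/(-814423043 + √10279)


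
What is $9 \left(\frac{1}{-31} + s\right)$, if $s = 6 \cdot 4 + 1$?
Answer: $\frac{6966}{31} \approx 224.71$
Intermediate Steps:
$s = 25$ ($s = 24 + 1 = 25$)
$9 \left(\frac{1}{-31} + s\right) = 9 \left(\frac{1}{-31} + 25\right) = 9 \left(- \frac{1}{31} + 25\right) = 9 \cdot \frac{774}{31} = \frac{6966}{31}$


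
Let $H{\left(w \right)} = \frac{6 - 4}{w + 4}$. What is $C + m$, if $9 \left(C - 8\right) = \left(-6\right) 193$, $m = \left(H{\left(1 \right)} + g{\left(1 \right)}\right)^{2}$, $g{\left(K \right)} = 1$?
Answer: $- \frac{8903}{75} \approx -118.71$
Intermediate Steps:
$H{\left(w \right)} = \frac{2}{4 + w}$
$m = \frac{49}{25}$ ($m = \left(\frac{2}{4 + 1} + 1\right)^{2} = \left(\frac{2}{5} + 1\right)^{2} = \left(\frac{7}{5}\right)^{2} = \frac{49}{25} \approx 1.96$)
$C = - \frac{362}{3}$ ($C = 8 + \frac{\left(-6\right) 193}{9} = 8 + \frac{1}{9} \left(-1158\right) = 8 - \frac{386}{3} = - \frac{362}{3} \approx -120.67$)
$C + m = - \frac{362}{3} + \frac{49}{25} = - \frac{8903}{75}$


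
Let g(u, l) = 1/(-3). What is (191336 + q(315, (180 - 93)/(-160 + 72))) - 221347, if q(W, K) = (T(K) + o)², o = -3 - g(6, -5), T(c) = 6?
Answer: -269999/9 ≈ -30000.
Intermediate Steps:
g(u, l) = -⅓
o = -8/3 (o = -3 - 1*(-⅓) = -3 + ⅓ = -8/3 ≈ -2.6667)
q(W, K) = 100/9 (q(W, K) = (6 - 8/3)² = (10/3)² = 100/9)
(191336 + q(315, (180 - 93)/(-160 + 72))) - 221347 = (191336 + 100/9) - 221347 = 1722124/9 - 221347 = -269999/9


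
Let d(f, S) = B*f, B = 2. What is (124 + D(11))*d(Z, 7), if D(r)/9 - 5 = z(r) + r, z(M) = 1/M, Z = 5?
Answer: 29570/11 ≈ 2688.2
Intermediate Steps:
D(r) = 45 + 9*r + 9/r (D(r) = 45 + 9*(1/r + r) = 45 + 9*(r + 1/r) = 45 + (9*r + 9/r) = 45 + 9*r + 9/r)
d(f, S) = 2*f
(124 + D(11))*d(Z, 7) = (124 + (45 + 9*11 + 9/11))*(2*5) = (124 + (45 + 99 + 9*(1/11)))*10 = (124 + (45 + 99 + 9/11))*10 = (124 + 1593/11)*10 = (2957/11)*10 = 29570/11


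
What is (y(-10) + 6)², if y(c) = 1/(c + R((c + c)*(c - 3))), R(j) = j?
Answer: 2253001/62500 ≈ 36.048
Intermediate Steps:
y(c) = 1/(c + 2*c*(-3 + c)) (y(c) = 1/(c + (c + c)*(c - 3)) = 1/(c + (2*c)*(-3 + c)) = 1/(c + 2*c*(-3 + c)))
(y(-10) + 6)² = (1/((-10)*(-5 + 2*(-10))) + 6)² = (-1/(10*(-5 - 20)) + 6)² = (-⅒/(-25) + 6)² = (-⅒*(-1/25) + 6)² = (1/250 + 6)² = (1501/250)² = 2253001/62500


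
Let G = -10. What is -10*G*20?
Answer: 2000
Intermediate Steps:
-10*G*20 = -10*(-10)*20 = 100*20 = 2000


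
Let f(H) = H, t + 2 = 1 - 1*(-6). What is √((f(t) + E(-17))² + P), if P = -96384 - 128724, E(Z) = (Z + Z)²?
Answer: 3*√124757 ≈ 1059.6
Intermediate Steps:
t = 5 (t = -2 + (1 - 1*(-6)) = -2 + (1 + 6) = -2 + 7 = 5)
E(Z) = 4*Z² (E(Z) = (2*Z)² = 4*Z²)
P = -225108
√((f(t) + E(-17))² + P) = √((5 + 4*(-17)²)² - 225108) = √((5 + 4*289)² - 225108) = √((5 + 1156)² - 225108) = √(1161² - 225108) = √(1347921 - 225108) = √1122813 = 3*√124757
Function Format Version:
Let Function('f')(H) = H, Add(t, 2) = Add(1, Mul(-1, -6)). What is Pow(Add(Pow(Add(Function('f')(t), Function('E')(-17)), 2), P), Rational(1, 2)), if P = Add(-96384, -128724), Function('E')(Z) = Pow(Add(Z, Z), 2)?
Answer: Mul(3, Pow(124757, Rational(1, 2))) ≈ 1059.6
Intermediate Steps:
t = 5 (t = Add(-2, Add(1, Mul(-1, -6))) = Add(-2, Add(1, 6)) = Add(-2, 7) = 5)
Function('E')(Z) = Mul(4, Pow(Z, 2)) (Function('E')(Z) = Pow(Mul(2, Z), 2) = Mul(4, Pow(Z, 2)))
P = -225108
Pow(Add(Pow(Add(Function('f')(t), Function('E')(-17)), 2), P), Rational(1, 2)) = Pow(Add(Pow(Add(5, Mul(4, Pow(-17, 2))), 2), -225108), Rational(1, 2)) = Pow(Add(Pow(Add(5, Mul(4, 289)), 2), -225108), Rational(1, 2)) = Pow(Add(Pow(Add(5, 1156), 2), -225108), Rational(1, 2)) = Pow(Add(Pow(1161, 2), -225108), Rational(1, 2)) = Pow(Add(1347921, -225108), Rational(1, 2)) = Pow(1122813, Rational(1, 2)) = Mul(3, Pow(124757, Rational(1, 2)))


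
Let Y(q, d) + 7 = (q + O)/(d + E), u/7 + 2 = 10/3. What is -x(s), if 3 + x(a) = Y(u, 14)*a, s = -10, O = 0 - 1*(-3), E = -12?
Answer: -16/3 ≈ -5.3333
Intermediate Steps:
u = 28/3 (u = -14 + 7*(10/3) = -14 + 70/3 = 28/3 ≈ 9.3333)
O = 3 (O = 0 + 3 = 3)
Y(q, d) = -7 + (3 + q)/(-12 + d) (Y(q, d) = -7 + (q + 3)/(d - 12) = -7 + (3 + q)/(-12 + d))
x(a) = -3 - 5*a/6 (x(a) = -3 + ((87 + 28/3 - 7*14)/(-12 + 14))*a = -3 + ((87 + 28/3 - 98)/2)*a = -3 + ((½)*(-5/3))*a = -3 - 5*a/6)
-x(s) = -(-3 - ⅚*(-10)) = -(-3 + 25/3) = -1*16/3 = -16/3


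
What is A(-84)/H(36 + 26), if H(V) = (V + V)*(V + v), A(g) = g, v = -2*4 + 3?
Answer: -7/589 ≈ -0.011885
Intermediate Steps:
v = -5 (v = -8 + 3 = -5)
H(V) = 2*V*(-5 + V) (H(V) = (V + V)*(V - 5) = (2*V)*(-5 + V) = 2*V*(-5 + V))
A(-84)/H(36 + 26) = -84*1/(2*(-5 + (36 + 26))*(36 + 26)) = -84*1/(124*(-5 + 62)) = -84/(2*62*57) = -84/7068 = -84*1/7068 = -7/589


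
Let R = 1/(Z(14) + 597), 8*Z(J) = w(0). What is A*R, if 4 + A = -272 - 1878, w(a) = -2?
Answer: -8616/2387 ≈ -3.6096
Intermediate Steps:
Z(J) = -1/4 (Z(J) = (1/8)*(-2) = -1/4)
A = -2154 (A = -4 + (-272 - 1878) = -4 - 2150 = -2154)
R = 4/2387 (R = 1/(-1/4 + 597) = 1/(2387/4) = 4/2387 ≈ 0.0016757)
A*R = -2154*4/2387 = -8616/2387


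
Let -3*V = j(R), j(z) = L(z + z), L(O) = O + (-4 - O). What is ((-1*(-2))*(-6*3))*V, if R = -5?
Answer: -48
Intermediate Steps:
L(O) = -4
j(z) = -4
V = 4/3 (V = -1/3*(-4) = 4/3 ≈ 1.3333)
((-1*(-2))*(-6*3))*V = ((-1*(-2))*(-6*3))*(4/3) = (2*(-18))*(4/3) = -36*4/3 = -48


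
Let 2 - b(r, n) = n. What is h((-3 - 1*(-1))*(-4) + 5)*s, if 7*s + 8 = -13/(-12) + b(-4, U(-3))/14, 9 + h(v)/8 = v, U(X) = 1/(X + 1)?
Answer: -4528/147 ≈ -30.803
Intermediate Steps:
U(X) = 1/(1 + X)
b(r, n) = 2 - n
h(v) = -72 + 8*v
s = -283/294 (s = -8/7 + (-13/(-12) + (2 - 1/(1 - 3))/14)/7 = -8/7 + (-13*(-1/12) + (2 - 1/(-2))*(1/14))/7 = -8/7 + (13/12 + (2 - 1*(-½))*(1/14))/7 = -8/7 + (13/12 + (2 + ½)*(1/14))/7 = -8/7 + (13/12 + (5/2)*(1/14))/7 = -8/7 + (13/12 + 5/28)/7 = -8/7 + (⅐)*(53/42) = -8/7 + 53/294 = -283/294 ≈ -0.96259)
h((-3 - 1*(-1))*(-4) + 5)*s = (-72 + 8*((-3 - 1*(-1))*(-4) + 5))*(-283/294) = (-72 + 8*((-3 + 1)*(-4) + 5))*(-283/294) = (-72 + 8*(-2*(-4) + 5))*(-283/294) = (-72 + 8*(8 + 5))*(-283/294) = (-72 + 8*13)*(-283/294) = (-72 + 104)*(-283/294) = 32*(-283/294) = -4528/147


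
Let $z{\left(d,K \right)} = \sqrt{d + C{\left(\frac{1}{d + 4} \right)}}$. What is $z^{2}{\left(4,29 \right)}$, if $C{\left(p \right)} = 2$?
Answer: $6$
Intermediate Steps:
$z{\left(d,K \right)} = \sqrt{2 + d}$ ($z{\left(d,K \right)} = \sqrt{d + 2} = \sqrt{2 + d}$)
$z^{2}{\left(4,29 \right)} = \left(\sqrt{2 + 4}\right)^{2} = \left(\sqrt{6}\right)^{2} = 6$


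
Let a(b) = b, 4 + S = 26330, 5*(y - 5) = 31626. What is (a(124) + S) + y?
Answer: 163901/5 ≈ 32780.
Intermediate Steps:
y = 31651/5 (y = 5 + (⅕)*31626 = 5 + 31626/5 = 31651/5 ≈ 6330.2)
S = 26326 (S = -4 + 26330 = 26326)
(a(124) + S) + y = (124 + 26326) + 31651/5 = 26450 + 31651/5 = 163901/5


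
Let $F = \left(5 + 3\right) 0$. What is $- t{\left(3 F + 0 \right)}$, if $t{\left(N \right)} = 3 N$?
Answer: $0$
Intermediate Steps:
$F = 0$ ($F = 8 \cdot 0 = 0$)
$- t{\left(3 F + 0 \right)} = - 3 \left(3 \cdot 0 + 0\right) = - 3 \left(0 + 0\right) = - 3 \cdot 0 = \left(-1\right) 0 = 0$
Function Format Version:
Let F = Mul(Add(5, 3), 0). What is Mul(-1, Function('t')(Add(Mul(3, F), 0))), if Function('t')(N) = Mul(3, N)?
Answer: 0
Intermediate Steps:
F = 0 (F = Mul(8, 0) = 0)
Mul(-1, Function('t')(Add(Mul(3, F), 0))) = Mul(-1, Mul(3, Add(Mul(3, 0), 0))) = Mul(-1, Mul(3, Add(0, 0))) = Mul(-1, Mul(3, 0)) = Mul(-1, 0) = 0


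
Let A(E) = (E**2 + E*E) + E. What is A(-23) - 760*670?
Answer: -508165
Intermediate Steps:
A(E) = E + 2*E**2 (A(E) = (E**2 + E**2) + E = 2*E**2 + E = E + 2*E**2)
A(-23) - 760*670 = -23*(1 + 2*(-23)) - 760*670 = -23*(1 - 46) - 509200 = -23*(-45) - 509200 = 1035 - 509200 = -508165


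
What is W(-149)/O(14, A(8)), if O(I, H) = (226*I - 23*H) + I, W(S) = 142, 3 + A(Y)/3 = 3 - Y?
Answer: 71/1865 ≈ 0.038070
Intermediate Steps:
A(Y) = -3*Y (A(Y) = -9 + 3*(3 - Y) = -9 + (9 - 3*Y) = -3*Y)
O(I, H) = -23*H + 227*I (O(I, H) = (-23*H + 226*I) + I = -23*H + 227*I)
W(-149)/O(14, A(8)) = 142/(-(-69)*8 + 227*14) = 142/(-23*(-24) + 3178) = 142/(552 + 3178) = 142/3730 = 142*(1/3730) = 71/1865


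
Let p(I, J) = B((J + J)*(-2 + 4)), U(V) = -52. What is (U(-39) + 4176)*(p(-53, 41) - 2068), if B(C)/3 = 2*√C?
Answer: -8528432 + 49488*√41 ≈ -8.2116e+6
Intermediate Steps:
B(C) = 6*√C (B(C) = 3*(2*√C) = 6*√C)
p(I, J) = 12*√J (p(I, J) = 6*√((J + J)*(-2 + 4)) = 6*√((2*J)*2) = 6*√(4*J) = 6*(2*√J) = 12*√J)
(U(-39) + 4176)*(p(-53, 41) - 2068) = (-52 + 4176)*(12*√41 - 2068) = 4124*(-2068 + 12*√41) = -8528432 + 49488*√41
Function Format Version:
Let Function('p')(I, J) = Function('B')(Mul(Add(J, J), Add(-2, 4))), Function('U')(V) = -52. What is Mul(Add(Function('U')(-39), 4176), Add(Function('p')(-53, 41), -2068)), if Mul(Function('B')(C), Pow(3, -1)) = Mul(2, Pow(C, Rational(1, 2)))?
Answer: Add(-8528432, Mul(49488, Pow(41, Rational(1, 2)))) ≈ -8.2116e+6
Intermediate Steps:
Function('B')(C) = Mul(6, Pow(C, Rational(1, 2))) (Function('B')(C) = Mul(3, Mul(2, Pow(C, Rational(1, 2)))) = Mul(6, Pow(C, Rational(1, 2))))
Function('p')(I, J) = Mul(12, Pow(J, Rational(1, 2))) (Function('p')(I, J) = Mul(6, Pow(Mul(Add(J, J), Add(-2, 4)), Rational(1, 2))) = Mul(6, Pow(Mul(Mul(2, J), 2), Rational(1, 2))) = Mul(6, Pow(Mul(4, J), Rational(1, 2))) = Mul(6, Mul(2, Pow(J, Rational(1, 2)))) = Mul(12, Pow(J, Rational(1, 2))))
Mul(Add(Function('U')(-39), 4176), Add(Function('p')(-53, 41), -2068)) = Mul(Add(-52, 4176), Add(Mul(12, Pow(41, Rational(1, 2))), -2068)) = Mul(4124, Add(-2068, Mul(12, Pow(41, Rational(1, 2))))) = Add(-8528432, Mul(49488, Pow(41, Rational(1, 2))))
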